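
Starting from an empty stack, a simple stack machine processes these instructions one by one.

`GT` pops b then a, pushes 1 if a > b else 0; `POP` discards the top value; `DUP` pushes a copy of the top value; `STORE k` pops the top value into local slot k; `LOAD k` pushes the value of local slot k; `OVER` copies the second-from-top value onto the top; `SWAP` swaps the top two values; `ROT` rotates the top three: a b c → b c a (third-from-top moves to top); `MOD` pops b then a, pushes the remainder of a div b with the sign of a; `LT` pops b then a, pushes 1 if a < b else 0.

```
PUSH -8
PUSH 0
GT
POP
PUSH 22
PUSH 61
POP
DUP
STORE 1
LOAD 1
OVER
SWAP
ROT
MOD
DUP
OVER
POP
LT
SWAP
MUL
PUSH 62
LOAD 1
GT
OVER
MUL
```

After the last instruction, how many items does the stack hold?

PUSH -8 → -8
PUSH 0  → -8 0
GT      → 0
POP     → (empty)
PUSH 22 → 22
PUSH 61 → 22 61
POP     → 22
DUP     → 22 22
STORE 1 → 22
LOAD 1  → 22 22
OVER    → 22 22 22
SWAP    → 22 22 22
ROT     → 22 22 22
MOD     → 22 0
DUP     → 22 0 0
OVER    → 22 0 0 0
POP     → 22 0 0
LT      → 22 0
SWAP    → 0 22
MUL     → 0
PUSH 62 → 0 62
LOAD 1  → 0 62 22
GT      → 0 1
OVER    → 0 1 0
MUL     → 0 0

2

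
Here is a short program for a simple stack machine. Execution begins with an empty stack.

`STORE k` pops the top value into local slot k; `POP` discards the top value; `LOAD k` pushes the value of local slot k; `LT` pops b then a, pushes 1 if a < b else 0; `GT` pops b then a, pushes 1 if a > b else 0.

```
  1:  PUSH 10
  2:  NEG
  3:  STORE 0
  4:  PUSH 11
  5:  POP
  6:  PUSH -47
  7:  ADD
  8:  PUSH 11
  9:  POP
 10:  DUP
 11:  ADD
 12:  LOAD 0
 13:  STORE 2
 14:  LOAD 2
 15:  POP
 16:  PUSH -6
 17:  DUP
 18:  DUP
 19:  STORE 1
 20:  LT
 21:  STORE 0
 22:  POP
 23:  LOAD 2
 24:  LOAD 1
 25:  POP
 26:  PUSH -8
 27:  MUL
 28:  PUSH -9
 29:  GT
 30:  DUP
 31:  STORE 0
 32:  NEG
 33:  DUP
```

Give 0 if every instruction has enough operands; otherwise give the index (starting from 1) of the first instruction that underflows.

7

PUSH 10   10
NEG       -10
STORE 0   (empty)
PUSH 11   11
POP       (empty)
PUSH -47  -47
ADD  — needs 2 operands, stack has 1 → underflow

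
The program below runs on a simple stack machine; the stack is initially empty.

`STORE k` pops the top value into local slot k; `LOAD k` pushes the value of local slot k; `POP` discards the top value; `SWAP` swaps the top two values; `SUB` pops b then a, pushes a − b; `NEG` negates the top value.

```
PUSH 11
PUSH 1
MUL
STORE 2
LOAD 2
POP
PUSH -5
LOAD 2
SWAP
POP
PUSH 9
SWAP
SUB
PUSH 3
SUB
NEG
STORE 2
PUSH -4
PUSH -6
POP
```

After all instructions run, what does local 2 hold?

PUSH 11  11
PUSH 1   11 1
MUL      11
STORE 2  (empty)
LOAD 2   11
POP      (empty)
PUSH -5  -5
LOAD 2   -5 11
SWAP     11 -5
POP      11
PUSH 9   11 9
SWAP     9 11
SUB      -2
PUSH 3   -2 3
SUB      -5
NEG      5
STORE 2  (empty)
PUSH -4  -4
PUSH -6  -4 -6
POP      -4

5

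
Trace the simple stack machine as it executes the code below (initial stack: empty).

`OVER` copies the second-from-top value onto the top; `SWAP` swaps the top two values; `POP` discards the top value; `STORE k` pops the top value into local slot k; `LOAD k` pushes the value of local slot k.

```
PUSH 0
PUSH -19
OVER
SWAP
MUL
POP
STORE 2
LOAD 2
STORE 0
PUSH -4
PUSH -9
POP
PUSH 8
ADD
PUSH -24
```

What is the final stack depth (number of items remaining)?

PUSH 0   → 0
PUSH -19 → 0 -19
OVER     → 0 -19 0
SWAP     → 0 0 -19
MUL      → 0 0
POP      → 0
STORE 2  → (empty)
LOAD 2   → 0
STORE 0  → (empty)
PUSH -4  → -4
PUSH -9  → -4 -9
POP      → -4
PUSH 8   → -4 8
ADD      → 4
PUSH -24 → 4 -24

2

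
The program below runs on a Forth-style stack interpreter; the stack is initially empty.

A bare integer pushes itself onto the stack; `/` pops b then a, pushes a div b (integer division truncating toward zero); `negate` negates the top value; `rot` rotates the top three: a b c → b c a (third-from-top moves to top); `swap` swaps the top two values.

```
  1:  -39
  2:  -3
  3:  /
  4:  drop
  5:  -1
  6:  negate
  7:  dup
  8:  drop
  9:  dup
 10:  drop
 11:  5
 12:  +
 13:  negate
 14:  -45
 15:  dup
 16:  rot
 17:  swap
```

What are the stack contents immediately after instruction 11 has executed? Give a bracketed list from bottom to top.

-39    -> -39
-3     -> -39 -3
/      -> 13
drop   -> (empty)
-1     -> -1
negate -> 1
dup    -> 1 1
drop   -> 1
dup    -> 1 1
drop   -> 1
5      -> 1 5

[1, 5]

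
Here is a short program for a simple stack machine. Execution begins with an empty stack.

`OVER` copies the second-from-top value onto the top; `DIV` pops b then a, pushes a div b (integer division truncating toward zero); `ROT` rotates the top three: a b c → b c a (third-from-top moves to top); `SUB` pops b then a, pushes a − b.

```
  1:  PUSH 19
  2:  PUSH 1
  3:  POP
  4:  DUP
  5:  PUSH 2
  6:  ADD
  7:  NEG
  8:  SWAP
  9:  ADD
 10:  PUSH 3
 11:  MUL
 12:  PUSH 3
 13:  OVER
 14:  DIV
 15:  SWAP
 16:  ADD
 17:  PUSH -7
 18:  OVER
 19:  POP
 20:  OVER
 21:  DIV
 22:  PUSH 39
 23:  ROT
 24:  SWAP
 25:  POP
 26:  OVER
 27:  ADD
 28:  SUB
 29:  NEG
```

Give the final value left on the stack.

-6

PUSH 19 -> 19
PUSH 1  -> 19 1
POP     -> 19
DUP     -> 19 19
PUSH 2  -> 19 19 2
ADD     -> 19 21
NEG     -> 19 -21
SWAP    -> -21 19
ADD     -> -2
PUSH 3  -> -2 3
MUL     -> -6
PUSH 3  -> -6 3
OVER    -> -6 3 -6
DIV     -> -6 0
SWAP    -> 0 -6
ADD     -> -6
PUSH -7 -> -6 -7
OVER    -> -6 -7 -6
POP     -> -6 -7
OVER    -> -6 -7 -6
DIV     -> -6 1
PUSH 39 -> -6 1 39
ROT     -> 1 39 -6
SWAP    -> 1 -6 39
POP     -> 1 -6
OVER    -> 1 -6 1
ADD     -> 1 -5
SUB     -> 6
NEG     -> -6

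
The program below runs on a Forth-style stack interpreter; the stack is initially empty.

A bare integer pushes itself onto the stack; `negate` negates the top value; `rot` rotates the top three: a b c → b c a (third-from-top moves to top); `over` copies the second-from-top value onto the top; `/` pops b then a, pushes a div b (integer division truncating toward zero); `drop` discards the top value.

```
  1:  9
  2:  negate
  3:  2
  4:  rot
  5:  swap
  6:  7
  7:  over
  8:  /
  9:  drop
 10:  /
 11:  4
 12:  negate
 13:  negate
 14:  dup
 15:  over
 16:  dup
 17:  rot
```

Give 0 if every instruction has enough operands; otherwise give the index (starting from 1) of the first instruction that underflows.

4

9      -> 9
negate -> -9
2      -> -9 2
rot  — needs 3 operands, stack has 2 → underflow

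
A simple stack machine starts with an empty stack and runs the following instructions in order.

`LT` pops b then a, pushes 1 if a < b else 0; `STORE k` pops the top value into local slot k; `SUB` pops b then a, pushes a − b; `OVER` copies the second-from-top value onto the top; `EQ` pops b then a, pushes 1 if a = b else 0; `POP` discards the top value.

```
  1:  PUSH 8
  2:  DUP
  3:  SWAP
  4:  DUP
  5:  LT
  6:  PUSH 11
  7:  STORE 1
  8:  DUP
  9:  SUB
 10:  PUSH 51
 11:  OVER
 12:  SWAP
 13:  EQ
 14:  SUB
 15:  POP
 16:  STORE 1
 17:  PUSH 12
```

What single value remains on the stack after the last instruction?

12

PUSH 8   [8]
DUP      [8, 8]
SWAP     [8, 8]
DUP      [8, 8, 8]
LT       [8, 0]
PUSH 11  [8, 0, 11]
STORE 1  [8, 0]
DUP      [8, 0, 0]
SUB      [8, 0]
PUSH 51  [8, 0, 51]
OVER     [8, 0, 51, 0]
SWAP     [8, 0, 0, 51]
EQ       [8, 0, 0]
SUB      [8, 0]
POP      [8]
STORE 1  []
PUSH 12  [12]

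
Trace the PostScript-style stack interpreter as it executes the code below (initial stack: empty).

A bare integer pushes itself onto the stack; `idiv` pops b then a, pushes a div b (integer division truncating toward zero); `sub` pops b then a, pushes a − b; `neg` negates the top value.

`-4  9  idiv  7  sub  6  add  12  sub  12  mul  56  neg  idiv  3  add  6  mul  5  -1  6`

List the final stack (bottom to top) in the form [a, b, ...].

[30, 5, -1, 6]

-4   : -4
9    : -4 9
idiv : 0
7    : 0 7
sub  : -7
6    : -7 6
add  : -1
12   : -1 12
sub  : -13
12   : -13 12
mul  : -156
56   : -156 56
neg  : -156 -56
idiv : 2
3    : 2 3
add  : 5
6    : 5 6
mul  : 30
5    : 30 5
-1   : 30 5 -1
6    : 30 5 -1 6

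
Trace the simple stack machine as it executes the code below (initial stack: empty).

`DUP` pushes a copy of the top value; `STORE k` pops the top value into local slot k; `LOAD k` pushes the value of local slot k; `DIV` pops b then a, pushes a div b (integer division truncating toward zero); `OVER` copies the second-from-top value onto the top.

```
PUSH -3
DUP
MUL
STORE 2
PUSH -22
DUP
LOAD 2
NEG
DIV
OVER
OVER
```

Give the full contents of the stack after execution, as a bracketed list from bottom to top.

[-22, 2, -22, 2]

PUSH -3  -> [-3]
DUP      -> [-3, -3]
MUL      -> [9]
STORE 2  -> []
PUSH -22 -> [-22]
DUP      -> [-22, -22]
LOAD 2   -> [-22, -22, 9]
NEG      -> [-22, -22, -9]
DIV      -> [-22, 2]
OVER     -> [-22, 2, -22]
OVER     -> [-22, 2, -22, 2]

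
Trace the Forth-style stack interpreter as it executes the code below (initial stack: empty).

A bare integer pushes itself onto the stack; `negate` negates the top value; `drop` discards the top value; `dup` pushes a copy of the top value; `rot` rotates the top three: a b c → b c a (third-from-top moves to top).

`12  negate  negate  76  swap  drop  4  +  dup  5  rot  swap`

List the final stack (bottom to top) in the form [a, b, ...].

[80, 80, 5]

12     : 12
negate : -12
negate : 12
76     : 12 76
swap   : 76 12
drop   : 76
4      : 76 4
+      : 80
dup    : 80 80
5      : 80 80 5
rot    : 80 5 80
swap   : 80 80 5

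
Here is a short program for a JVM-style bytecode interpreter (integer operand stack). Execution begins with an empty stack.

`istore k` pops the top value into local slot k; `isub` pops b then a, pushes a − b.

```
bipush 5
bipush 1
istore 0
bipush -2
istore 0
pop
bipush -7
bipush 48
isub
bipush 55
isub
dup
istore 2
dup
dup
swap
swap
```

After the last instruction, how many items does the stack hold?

bipush 5   [5]
bipush 1   [5, 1]
istore 0   [5]
bipush -2  [5, -2]
istore 0   [5]
pop        []
bipush -7  [-7]
bipush 48  [-7, 48]
isub       [-55]
bipush 55  [-55, 55]
isub       [-110]
dup        [-110, -110]
istore 2   [-110]
dup        [-110, -110]
dup        [-110, -110, -110]
swap       [-110, -110, -110]
swap       [-110, -110, -110]

3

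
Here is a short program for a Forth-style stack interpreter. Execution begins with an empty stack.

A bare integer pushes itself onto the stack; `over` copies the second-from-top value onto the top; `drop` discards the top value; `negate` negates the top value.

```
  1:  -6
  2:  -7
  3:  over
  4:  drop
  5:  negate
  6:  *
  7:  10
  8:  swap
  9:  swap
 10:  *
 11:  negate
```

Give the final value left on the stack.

420

-6     : [-6]
-7     : [-6, -7]
over   : [-6, -7, -6]
drop   : [-6, -7]
negate : [-6, 7]
*      : [-42]
10     : [-42, 10]
swap   : [10, -42]
swap   : [-42, 10]
*      : [-420]
negate : [420]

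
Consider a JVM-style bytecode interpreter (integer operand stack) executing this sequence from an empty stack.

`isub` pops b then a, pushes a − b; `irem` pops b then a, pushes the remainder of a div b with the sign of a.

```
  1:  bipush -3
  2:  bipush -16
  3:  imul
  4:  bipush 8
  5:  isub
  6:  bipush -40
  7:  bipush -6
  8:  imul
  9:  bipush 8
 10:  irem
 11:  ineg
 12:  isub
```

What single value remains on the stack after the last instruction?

bipush -3  : -3
bipush -16 : -3 -16
imul       : 48
bipush 8   : 48 8
isub       : 40
bipush -40 : 40 -40
bipush -6  : 40 -40 -6
imul       : 40 240
bipush 8   : 40 240 8
irem       : 40 0
ineg       : 40 0
isub       : 40

40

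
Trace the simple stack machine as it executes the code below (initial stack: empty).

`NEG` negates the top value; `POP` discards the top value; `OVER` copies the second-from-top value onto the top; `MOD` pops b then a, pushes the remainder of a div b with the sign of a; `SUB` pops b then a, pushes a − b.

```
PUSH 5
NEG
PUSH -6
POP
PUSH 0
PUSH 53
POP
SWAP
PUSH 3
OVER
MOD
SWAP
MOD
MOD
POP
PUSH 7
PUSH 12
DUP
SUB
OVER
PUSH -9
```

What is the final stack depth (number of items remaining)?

PUSH 5  -> 5
NEG     -> -5
PUSH -6 -> -5 -6
POP     -> -5
PUSH 0  -> -5 0
PUSH 53 -> -5 0 53
POP     -> -5 0
SWAP    -> 0 -5
PUSH 3  -> 0 -5 3
OVER    -> 0 -5 3 -5
MOD     -> 0 -5 3
SWAP    -> 0 3 -5
MOD     -> 0 3
MOD     -> 0
POP     -> (empty)
PUSH 7  -> 7
PUSH 12 -> 7 12
DUP     -> 7 12 12
SUB     -> 7 0
OVER    -> 7 0 7
PUSH -9 -> 7 0 7 -9

4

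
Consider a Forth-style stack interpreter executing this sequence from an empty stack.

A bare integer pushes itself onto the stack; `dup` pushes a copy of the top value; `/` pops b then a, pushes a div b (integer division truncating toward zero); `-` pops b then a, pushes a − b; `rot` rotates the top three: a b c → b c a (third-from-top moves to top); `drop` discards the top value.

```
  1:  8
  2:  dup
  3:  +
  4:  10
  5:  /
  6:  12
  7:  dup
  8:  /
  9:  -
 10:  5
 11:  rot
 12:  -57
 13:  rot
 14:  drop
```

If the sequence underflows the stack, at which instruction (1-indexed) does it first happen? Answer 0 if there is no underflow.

8   → 8
dup → 8 8
+   → 16
10  → 16 10
/   → 1
12  → 1 12
dup → 1 12 12
/   → 1 1
-   → 0
5   → 0 5
rot  — needs 3 operands, stack has 2 → underflow

11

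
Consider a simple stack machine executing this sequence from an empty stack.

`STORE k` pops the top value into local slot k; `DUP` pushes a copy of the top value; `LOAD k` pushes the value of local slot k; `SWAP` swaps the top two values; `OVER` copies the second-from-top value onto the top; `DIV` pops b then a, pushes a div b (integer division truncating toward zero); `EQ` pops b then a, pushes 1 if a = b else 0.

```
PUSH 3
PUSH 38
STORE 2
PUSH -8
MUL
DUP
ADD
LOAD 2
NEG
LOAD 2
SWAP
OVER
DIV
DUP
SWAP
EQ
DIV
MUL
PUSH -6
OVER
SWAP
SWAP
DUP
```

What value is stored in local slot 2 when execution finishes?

PUSH 3  -> [3]
PUSH 38 -> [3, 38]
STORE 2 -> [3]
PUSH -8 -> [3, -8]
MUL     -> [-24]
DUP     -> [-24, -24]
ADD     -> [-48]
LOAD 2  -> [-48, 38]
NEG     -> [-48, -38]
LOAD 2  -> [-48, -38, 38]
SWAP    -> [-48, 38, -38]
OVER    -> [-48, 38, -38, 38]
DIV     -> [-48, 38, -1]
DUP     -> [-48, 38, -1, -1]
SWAP    -> [-48, 38, -1, -1]
EQ      -> [-48, 38, 1]
DIV     -> [-48, 38]
MUL     -> [-1824]
PUSH -6 -> [-1824, -6]
OVER    -> [-1824, -6, -1824]
SWAP    -> [-1824, -1824, -6]
SWAP    -> [-1824, -6, -1824]
DUP     -> [-1824, -6, -1824, -1824]

38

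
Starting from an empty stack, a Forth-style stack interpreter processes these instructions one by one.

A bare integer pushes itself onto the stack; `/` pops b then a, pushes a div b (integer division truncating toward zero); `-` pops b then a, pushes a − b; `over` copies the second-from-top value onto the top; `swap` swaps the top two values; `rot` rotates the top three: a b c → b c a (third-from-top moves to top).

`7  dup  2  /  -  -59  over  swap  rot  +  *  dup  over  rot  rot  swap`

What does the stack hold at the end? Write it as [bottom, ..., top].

7    : [7]
dup  : [7, 7]
2    : [7, 7, 2]
/    : [7, 3]
-    : [4]
-59  : [4, -59]
over : [4, -59, 4]
swap : [4, 4, -59]
rot  : [4, -59, 4]
+    : [4, -55]
*    : [-220]
dup  : [-220, -220]
over : [-220, -220, -220]
rot  : [-220, -220, -220]
rot  : [-220, -220, -220]
swap : [-220, -220, -220]

[-220, -220, -220]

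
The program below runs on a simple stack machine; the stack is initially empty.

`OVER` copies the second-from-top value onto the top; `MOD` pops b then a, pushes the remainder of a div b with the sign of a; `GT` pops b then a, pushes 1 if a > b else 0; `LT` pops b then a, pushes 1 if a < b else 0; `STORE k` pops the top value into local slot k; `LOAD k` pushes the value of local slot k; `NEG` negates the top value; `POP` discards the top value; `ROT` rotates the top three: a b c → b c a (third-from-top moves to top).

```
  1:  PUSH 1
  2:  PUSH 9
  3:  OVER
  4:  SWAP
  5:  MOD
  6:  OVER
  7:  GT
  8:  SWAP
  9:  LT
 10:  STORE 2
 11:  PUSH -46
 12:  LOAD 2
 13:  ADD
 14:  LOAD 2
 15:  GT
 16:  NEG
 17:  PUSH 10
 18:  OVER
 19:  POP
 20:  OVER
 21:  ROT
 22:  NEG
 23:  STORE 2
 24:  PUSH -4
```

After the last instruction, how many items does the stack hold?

3

PUSH 1   → 1
PUSH 9   → 1 9
OVER     → 1 9 1
SWAP     → 1 1 9
MOD      → 1 1
OVER     → 1 1 1
GT       → 1 0
SWAP     → 0 1
LT       → 1
STORE 2  → (empty)
PUSH -46 → -46
LOAD 2   → -46 1
ADD      → -45
LOAD 2   → -45 1
GT       → 0
NEG      → 0
PUSH 10  → 0 10
OVER     → 0 10 0
POP      → 0 10
OVER     → 0 10 0
ROT      → 10 0 0
NEG      → 10 0 0
STORE 2  → 10 0
PUSH -4  → 10 0 -4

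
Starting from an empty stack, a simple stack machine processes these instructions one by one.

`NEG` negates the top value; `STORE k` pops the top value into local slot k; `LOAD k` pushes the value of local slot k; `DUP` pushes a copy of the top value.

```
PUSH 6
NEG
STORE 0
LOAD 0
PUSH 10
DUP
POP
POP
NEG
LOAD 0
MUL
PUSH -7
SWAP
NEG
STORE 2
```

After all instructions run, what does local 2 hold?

36

PUSH 6  -> 6
NEG     -> -6
STORE 0 -> (empty)
LOAD 0  -> -6
PUSH 10 -> -6 10
DUP     -> -6 10 10
POP     -> -6 10
POP     -> -6
NEG     -> 6
LOAD 0  -> 6 -6
MUL     -> -36
PUSH -7 -> -36 -7
SWAP    -> -7 -36
NEG     -> -7 36
STORE 2 -> -7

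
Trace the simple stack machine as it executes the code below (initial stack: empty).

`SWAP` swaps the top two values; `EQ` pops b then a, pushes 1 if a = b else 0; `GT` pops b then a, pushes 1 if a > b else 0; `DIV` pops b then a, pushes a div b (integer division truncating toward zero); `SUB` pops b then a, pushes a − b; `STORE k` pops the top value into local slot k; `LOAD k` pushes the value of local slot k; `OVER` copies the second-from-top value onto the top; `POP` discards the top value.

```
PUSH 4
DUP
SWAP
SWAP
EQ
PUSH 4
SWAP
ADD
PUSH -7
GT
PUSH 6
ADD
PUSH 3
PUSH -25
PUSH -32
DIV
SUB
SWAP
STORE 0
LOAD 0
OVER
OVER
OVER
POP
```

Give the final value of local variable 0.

7

PUSH 4   : 4
DUP      : 4 4
SWAP     : 4 4
SWAP     : 4 4
EQ       : 1
PUSH 4   : 1 4
SWAP     : 4 1
ADD      : 5
PUSH -7  : 5 -7
GT       : 1
PUSH 6   : 1 6
ADD      : 7
PUSH 3   : 7 3
PUSH -25 : 7 3 -25
PUSH -32 : 7 3 -25 -32
DIV      : 7 3 0
SUB      : 7 3
SWAP     : 3 7
STORE 0  : 3
LOAD 0   : 3 7
OVER     : 3 7 3
OVER     : 3 7 3 7
OVER     : 3 7 3 7 3
POP      : 3 7 3 7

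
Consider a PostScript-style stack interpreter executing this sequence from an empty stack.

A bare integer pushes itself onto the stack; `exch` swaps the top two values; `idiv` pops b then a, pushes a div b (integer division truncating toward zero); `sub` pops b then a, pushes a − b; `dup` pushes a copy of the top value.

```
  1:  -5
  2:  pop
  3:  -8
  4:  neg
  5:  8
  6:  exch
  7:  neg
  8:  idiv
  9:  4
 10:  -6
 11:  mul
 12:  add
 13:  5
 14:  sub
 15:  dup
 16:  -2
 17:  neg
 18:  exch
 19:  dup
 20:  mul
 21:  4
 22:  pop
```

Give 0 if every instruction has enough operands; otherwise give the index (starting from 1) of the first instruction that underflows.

-5   : -5
pop  : (empty)
-8   : -8
neg  : 8
8    : 8 8
exch : 8 8
neg  : 8 -8
idiv : -1
4    : -1 4
-6   : -1 4 -6
mul  : -1 -24
add  : -25
5    : -25 5
sub  : -30
dup  : -30 -30
-2   : -30 -30 -2
neg  : -30 -30 2
exch : -30 2 -30
dup  : -30 2 -30 -30
mul  : -30 2 900
4    : -30 2 900 4
pop  : -30 2 900

0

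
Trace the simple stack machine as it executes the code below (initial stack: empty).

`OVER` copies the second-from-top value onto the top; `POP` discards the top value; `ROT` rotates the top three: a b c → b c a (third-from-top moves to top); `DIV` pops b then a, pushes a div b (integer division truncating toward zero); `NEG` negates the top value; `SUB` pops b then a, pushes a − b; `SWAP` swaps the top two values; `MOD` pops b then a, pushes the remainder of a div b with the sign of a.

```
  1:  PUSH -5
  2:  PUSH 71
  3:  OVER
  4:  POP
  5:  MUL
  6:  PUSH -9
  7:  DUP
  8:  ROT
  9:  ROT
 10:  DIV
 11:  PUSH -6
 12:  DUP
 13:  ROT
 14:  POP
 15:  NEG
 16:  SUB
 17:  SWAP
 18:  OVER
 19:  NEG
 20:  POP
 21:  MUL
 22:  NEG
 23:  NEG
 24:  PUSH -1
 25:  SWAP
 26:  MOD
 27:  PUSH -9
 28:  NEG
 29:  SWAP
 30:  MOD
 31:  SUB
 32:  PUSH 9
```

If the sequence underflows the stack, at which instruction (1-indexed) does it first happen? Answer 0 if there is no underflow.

PUSH -5  -5
PUSH 71  -5 71
OVER     -5 71 -5
POP      -5 71
MUL      -355
PUSH -9  -355 -9
DUP      -355 -9 -9
ROT      -9 -9 -355
ROT      -9 -355 -9
DIV      -9 39
PUSH -6  -9 39 -6
DUP      -9 39 -6 -6
ROT      -9 -6 -6 39
POP      -9 -6 -6
NEG      -9 -6 6
SUB      -9 -12
SWAP     -12 -9
OVER     -12 -9 -12
NEG      -12 -9 12
POP      -12 -9
MUL      108
NEG      -108
NEG      108
PUSH -1  108 -1
SWAP     -1 108
MOD      -1
PUSH -9  -1 -9
NEG      -1 9
SWAP     9 -1
MOD      0
SUB  — needs 2 operands, stack has 1 → underflow

31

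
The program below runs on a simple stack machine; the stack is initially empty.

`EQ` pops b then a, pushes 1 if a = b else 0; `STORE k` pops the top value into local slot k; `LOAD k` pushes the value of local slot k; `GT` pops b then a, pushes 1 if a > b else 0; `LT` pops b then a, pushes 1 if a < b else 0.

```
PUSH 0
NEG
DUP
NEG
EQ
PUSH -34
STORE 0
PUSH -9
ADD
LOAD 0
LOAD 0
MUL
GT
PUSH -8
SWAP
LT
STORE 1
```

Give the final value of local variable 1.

PUSH 0   -> [0]
NEG      -> [0]
DUP      -> [0, 0]
NEG      -> [0, 0]
EQ       -> [1]
PUSH -34 -> [1, -34]
STORE 0  -> [1]
PUSH -9  -> [1, -9]
ADD      -> [-8]
LOAD 0   -> [-8, -34]
LOAD 0   -> [-8, -34, -34]
MUL      -> [-8, 1156]
GT       -> [0]
PUSH -8  -> [0, -8]
SWAP     -> [-8, 0]
LT       -> [1]
STORE 1  -> []

1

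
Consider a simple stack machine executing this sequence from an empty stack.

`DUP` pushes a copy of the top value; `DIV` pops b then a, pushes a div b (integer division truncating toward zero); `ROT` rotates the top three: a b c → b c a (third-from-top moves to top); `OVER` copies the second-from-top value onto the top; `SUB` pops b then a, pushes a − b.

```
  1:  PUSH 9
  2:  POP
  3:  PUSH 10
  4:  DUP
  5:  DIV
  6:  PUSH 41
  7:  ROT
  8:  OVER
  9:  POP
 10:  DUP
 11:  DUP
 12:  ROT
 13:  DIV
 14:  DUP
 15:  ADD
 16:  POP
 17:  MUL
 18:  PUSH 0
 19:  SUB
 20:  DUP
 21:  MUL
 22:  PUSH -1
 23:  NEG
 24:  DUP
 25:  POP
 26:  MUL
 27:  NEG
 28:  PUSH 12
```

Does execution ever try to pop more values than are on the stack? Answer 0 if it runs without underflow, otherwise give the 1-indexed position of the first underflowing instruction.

7

PUSH 9   9
POP      (empty)
PUSH 10  10
DUP      10 10
DIV      1
PUSH 41  1 41
ROT  — needs 3 operands, stack has 2 → underflow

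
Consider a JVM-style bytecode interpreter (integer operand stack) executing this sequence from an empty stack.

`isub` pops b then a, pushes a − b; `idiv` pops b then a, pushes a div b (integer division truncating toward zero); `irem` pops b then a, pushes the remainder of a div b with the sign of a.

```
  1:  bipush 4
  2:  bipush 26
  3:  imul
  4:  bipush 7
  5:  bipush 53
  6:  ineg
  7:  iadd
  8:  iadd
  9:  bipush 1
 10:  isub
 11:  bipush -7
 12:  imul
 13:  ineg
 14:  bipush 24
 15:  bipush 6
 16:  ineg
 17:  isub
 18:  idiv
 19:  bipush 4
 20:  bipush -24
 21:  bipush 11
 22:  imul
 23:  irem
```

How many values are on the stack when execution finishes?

bipush 4   → 4
bipush 26  → 4 26
imul       → 104
bipush 7   → 104 7
bipush 53  → 104 7 53
ineg       → 104 7 -53
iadd       → 104 -46
iadd       → 58
bipush 1   → 58 1
isub       → 57
bipush -7  → 57 -7
imul       → -399
ineg       → 399
bipush 24  → 399 24
bipush 6   → 399 24 6
ineg       → 399 24 -6
isub       → 399 30
idiv       → 13
bipush 4   → 13 4
bipush -24 → 13 4 -24
bipush 11  → 13 4 -24 11
imul       → 13 4 -264
irem       → 13 4

2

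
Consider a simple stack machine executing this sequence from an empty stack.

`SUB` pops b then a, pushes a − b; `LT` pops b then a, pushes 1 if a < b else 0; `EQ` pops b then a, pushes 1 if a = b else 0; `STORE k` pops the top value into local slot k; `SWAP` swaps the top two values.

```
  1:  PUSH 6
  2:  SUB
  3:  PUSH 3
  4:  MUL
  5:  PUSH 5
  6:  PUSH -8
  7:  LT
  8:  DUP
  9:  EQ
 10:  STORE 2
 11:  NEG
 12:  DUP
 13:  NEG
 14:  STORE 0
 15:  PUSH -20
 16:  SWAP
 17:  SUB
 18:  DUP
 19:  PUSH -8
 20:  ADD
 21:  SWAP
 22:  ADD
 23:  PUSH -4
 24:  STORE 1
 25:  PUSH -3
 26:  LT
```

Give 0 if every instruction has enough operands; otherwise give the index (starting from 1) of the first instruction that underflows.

2

PUSH 6 → 6
SUB  — needs 2 operands, stack has 1 → underflow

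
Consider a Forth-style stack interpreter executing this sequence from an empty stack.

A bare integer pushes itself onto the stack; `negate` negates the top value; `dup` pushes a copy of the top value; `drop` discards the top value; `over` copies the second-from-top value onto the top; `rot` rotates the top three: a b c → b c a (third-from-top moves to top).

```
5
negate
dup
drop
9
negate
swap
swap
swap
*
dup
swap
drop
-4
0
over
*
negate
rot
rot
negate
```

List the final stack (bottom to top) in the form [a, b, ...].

[0, 45, 4]

5      -> [5]
negate -> [-5]
dup    -> [-5, -5]
drop   -> [-5]
9      -> [-5, 9]
negate -> [-5, -9]
swap   -> [-9, -5]
swap   -> [-5, -9]
swap   -> [-9, -5]
*      -> [45]
dup    -> [45, 45]
swap   -> [45, 45]
drop   -> [45]
-4     -> [45, -4]
0      -> [45, -4, 0]
over   -> [45, -4, 0, -4]
*      -> [45, -4, 0]
negate -> [45, -4, 0]
rot    -> [-4, 0, 45]
rot    -> [0, 45, -4]
negate -> [0, 45, 4]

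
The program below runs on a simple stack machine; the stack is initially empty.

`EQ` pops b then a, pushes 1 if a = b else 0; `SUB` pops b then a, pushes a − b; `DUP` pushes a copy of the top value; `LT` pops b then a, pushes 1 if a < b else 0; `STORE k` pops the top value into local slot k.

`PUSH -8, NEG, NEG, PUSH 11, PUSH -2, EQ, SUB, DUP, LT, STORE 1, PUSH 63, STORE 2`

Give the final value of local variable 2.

63

PUSH -8 -> -8
NEG     -> 8
NEG     -> -8
PUSH 11 -> -8 11
PUSH -2 -> -8 11 -2
EQ      -> -8 0
SUB     -> -8
DUP     -> -8 -8
LT      -> 0
STORE 1 -> (empty)
PUSH 63 -> 63
STORE 2 -> (empty)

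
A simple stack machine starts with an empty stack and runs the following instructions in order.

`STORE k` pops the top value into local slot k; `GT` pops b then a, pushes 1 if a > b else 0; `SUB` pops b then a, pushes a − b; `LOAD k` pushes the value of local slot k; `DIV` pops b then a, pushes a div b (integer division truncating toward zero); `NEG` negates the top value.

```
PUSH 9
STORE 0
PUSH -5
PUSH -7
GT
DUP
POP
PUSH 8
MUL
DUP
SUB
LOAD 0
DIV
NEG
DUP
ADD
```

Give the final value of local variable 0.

PUSH 9  → 9
STORE 0 → (empty)
PUSH -5 → -5
PUSH -7 → -5 -7
GT      → 1
DUP     → 1 1
POP     → 1
PUSH 8  → 1 8
MUL     → 8
DUP     → 8 8
SUB     → 0
LOAD 0  → 0 9
DIV     → 0
NEG     → 0
DUP     → 0 0
ADD     → 0

9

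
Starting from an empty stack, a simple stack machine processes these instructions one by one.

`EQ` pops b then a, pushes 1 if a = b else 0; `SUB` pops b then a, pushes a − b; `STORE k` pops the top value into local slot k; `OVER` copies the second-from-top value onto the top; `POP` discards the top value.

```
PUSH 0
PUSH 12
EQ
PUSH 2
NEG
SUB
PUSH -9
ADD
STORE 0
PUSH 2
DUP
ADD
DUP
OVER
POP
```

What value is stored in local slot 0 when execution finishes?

-7

PUSH 0  → [0]
PUSH 12 → [0, 12]
EQ      → [0]
PUSH 2  → [0, 2]
NEG     → [0, -2]
SUB     → [2]
PUSH -9 → [2, -9]
ADD     → [-7]
STORE 0 → []
PUSH 2  → [2]
DUP     → [2, 2]
ADD     → [4]
DUP     → [4, 4]
OVER    → [4, 4, 4]
POP     → [4, 4]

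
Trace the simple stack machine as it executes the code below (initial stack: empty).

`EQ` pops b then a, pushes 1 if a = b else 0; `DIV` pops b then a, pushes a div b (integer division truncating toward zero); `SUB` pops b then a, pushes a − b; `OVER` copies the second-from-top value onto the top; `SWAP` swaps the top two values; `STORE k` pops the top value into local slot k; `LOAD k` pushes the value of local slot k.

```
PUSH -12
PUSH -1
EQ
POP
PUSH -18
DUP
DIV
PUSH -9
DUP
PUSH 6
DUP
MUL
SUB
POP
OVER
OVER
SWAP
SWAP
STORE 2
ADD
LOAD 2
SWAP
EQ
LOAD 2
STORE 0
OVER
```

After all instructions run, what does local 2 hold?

PUSH -12 : [-12]
PUSH -1  : [-12, -1]
EQ       : [0]
POP      : []
PUSH -18 : [-18]
DUP      : [-18, -18]
DIV      : [1]
PUSH -9  : [1, -9]
DUP      : [1, -9, -9]
PUSH 6   : [1, -9, -9, 6]
DUP      : [1, -9, -9, 6, 6]
MUL      : [1, -9, -9, 36]
SUB      : [1, -9, -45]
POP      : [1, -9]
OVER     : [1, -9, 1]
OVER     : [1, -9, 1, -9]
SWAP     : [1, -9, -9, 1]
SWAP     : [1, -9, 1, -9]
STORE 2  : [1, -9, 1]
ADD      : [1, -8]
LOAD 2   : [1, -8, -9]
SWAP     : [1, -9, -8]
EQ       : [1, 0]
LOAD 2   : [1, 0, -9]
STORE 0  : [1, 0]
OVER     : [1, 0, 1]

-9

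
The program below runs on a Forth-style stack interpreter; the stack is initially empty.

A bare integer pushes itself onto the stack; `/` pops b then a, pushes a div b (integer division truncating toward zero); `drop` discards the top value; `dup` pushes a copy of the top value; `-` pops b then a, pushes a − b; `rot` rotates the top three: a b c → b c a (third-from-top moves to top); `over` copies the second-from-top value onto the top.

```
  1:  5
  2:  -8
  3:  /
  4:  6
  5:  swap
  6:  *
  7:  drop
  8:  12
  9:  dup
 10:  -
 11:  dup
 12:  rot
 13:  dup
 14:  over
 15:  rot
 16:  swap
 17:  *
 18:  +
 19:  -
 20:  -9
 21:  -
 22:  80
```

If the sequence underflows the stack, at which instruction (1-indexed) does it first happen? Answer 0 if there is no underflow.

12

5    -> 5
-8   -> 5 -8
/    -> 0
6    -> 0 6
swap -> 6 0
*    -> 0
drop -> (empty)
12   -> 12
dup  -> 12 12
-    -> 0
dup  -> 0 0
rot  — needs 3 operands, stack has 2 → underflow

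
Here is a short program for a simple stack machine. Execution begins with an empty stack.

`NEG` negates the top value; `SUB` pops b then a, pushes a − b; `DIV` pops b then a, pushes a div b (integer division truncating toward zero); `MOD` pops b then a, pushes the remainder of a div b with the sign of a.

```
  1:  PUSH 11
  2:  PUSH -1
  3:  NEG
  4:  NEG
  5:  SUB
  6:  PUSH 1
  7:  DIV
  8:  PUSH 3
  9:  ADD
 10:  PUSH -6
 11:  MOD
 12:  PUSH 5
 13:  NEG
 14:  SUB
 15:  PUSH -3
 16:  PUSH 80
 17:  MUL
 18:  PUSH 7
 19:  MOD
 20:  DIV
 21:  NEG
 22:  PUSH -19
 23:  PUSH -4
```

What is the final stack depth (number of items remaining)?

3

PUSH 11  -> 11
PUSH -1  -> 11 -1
NEG      -> 11 1
NEG      -> 11 -1
SUB      -> 12
PUSH 1   -> 12 1
DIV      -> 12
PUSH 3   -> 12 3
ADD      -> 15
PUSH -6  -> 15 -6
MOD      -> 3
PUSH 5   -> 3 5
NEG      -> 3 -5
SUB      -> 8
PUSH -3  -> 8 -3
PUSH 80  -> 8 -3 80
MUL      -> 8 -240
PUSH 7   -> 8 -240 7
MOD      -> 8 -2
DIV      -> -4
NEG      -> 4
PUSH -19 -> 4 -19
PUSH -4  -> 4 -19 -4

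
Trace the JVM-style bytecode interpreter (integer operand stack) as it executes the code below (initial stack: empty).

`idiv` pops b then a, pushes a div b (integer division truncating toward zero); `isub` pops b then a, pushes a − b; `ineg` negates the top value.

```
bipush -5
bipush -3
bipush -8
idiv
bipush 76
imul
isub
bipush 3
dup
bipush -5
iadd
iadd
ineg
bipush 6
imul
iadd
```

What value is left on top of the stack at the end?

bipush -5 : -5
bipush -3 : -5 -3
bipush -8 : -5 -3 -8
idiv      : -5 0
bipush 76 : -5 0 76
imul      : -5 0
isub      : -5
bipush 3  : -5 3
dup       : -5 3 3
bipush -5 : -5 3 3 -5
iadd      : -5 3 -2
iadd      : -5 1
ineg      : -5 -1
bipush 6  : -5 -1 6
imul      : -5 -6
iadd      : -11

-11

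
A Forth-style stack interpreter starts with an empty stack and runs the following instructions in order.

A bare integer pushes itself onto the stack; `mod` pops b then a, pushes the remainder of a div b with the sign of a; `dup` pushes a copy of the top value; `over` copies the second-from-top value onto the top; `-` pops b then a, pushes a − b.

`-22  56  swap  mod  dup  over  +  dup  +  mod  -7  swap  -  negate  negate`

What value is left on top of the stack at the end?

-19

-22     -22
56      -22 56
swap    56 -22
mod     12
dup     12 12
over    12 12 12
+       12 24
dup     12 24 24
+       12 48
mod     12
-7      12 -7
swap    -7 12
-       -19
negate  19
negate  -19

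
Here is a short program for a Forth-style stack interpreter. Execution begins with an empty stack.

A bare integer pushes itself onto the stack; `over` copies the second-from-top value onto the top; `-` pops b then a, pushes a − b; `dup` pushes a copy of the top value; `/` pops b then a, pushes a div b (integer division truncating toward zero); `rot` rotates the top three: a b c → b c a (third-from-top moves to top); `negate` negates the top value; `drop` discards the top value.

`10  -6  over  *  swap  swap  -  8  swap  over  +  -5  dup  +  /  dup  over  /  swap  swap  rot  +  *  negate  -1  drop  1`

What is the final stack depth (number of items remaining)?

10     → 10
-6     → 10 -6
over   → 10 -6 10
*      → 10 -60
swap   → -60 10
swap   → 10 -60
-      → 70
8      → 70 8
swap   → 8 70
over   → 8 70 8
+      → 8 78
-5     → 8 78 -5
dup    → 8 78 -5 -5
+      → 8 78 -10
/      → 8 -7
dup    → 8 -7 -7
over   → 8 -7 -7 -7
/      → 8 -7 1
swap   → 8 1 -7
swap   → 8 -7 1
rot    → -7 1 8
+      → -7 9
*      → -63
negate → 63
-1     → 63 -1
drop   → 63
1      → 63 1

2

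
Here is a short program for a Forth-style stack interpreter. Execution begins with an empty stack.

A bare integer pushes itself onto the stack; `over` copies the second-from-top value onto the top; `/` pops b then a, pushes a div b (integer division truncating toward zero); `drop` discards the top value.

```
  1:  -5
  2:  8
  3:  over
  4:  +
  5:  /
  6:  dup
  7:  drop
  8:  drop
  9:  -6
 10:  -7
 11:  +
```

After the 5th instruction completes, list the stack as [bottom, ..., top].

[-1]

-5   : -5
8    : -5 8
over : -5 8 -5
+    : -5 3
/    : -1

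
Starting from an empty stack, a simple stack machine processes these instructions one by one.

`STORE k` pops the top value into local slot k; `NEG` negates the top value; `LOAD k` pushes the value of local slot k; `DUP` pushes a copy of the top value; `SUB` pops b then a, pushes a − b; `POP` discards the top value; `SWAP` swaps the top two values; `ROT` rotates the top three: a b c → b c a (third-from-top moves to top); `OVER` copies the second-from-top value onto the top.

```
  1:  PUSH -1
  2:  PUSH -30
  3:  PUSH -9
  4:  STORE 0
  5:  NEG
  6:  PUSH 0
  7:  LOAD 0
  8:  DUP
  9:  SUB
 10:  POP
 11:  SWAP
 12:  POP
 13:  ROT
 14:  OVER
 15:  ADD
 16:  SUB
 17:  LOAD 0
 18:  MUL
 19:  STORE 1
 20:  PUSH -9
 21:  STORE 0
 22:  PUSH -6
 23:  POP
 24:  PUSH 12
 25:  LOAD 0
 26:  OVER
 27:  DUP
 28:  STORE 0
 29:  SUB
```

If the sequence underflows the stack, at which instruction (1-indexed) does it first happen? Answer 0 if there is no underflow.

13

PUSH -1   [-1]
PUSH -30  [-1, -30]
PUSH -9   [-1, -30, -9]
STORE 0   [-1, -30]
NEG       [-1, 30]
PUSH 0    [-1, 30, 0]
LOAD 0    [-1, 30, 0, -9]
DUP       [-1, 30, 0, -9, -9]
SUB       [-1, 30, 0, 0]
POP       [-1, 30, 0]
SWAP      [-1, 0, 30]
POP       [-1, 0]
ROT  — needs 3 operands, stack has 2 → underflow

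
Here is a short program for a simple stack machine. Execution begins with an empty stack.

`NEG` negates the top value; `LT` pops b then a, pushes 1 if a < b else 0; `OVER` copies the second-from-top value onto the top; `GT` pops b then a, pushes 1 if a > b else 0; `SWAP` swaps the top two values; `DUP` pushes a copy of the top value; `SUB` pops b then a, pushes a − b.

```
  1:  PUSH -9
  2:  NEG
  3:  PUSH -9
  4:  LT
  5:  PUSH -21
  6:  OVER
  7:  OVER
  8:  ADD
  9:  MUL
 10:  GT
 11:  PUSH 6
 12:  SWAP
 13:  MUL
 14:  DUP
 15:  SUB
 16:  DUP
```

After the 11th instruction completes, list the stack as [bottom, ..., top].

PUSH -9  -> -9
NEG      -> 9
PUSH -9  -> 9 -9
LT       -> 0
PUSH -21 -> 0 -21
OVER     -> 0 -21 0
OVER     -> 0 -21 0 -21
ADD      -> 0 -21 -21
MUL      -> 0 441
GT       -> 0
PUSH 6   -> 0 6

[0, 6]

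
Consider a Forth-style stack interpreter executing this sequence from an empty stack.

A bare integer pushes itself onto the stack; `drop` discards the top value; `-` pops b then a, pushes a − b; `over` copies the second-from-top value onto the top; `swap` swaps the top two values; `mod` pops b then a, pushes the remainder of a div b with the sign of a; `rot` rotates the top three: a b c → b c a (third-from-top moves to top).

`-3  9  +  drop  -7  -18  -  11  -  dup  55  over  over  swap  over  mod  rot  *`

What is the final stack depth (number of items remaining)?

4

-3   → -3
9    → -3 9
+    → 6
drop → (empty)
-7   → -7
-18  → -7 -18
-    → 11
11   → 11 11
-    → 0
dup  → 0 0
55   → 0 0 55
over → 0 0 55 0
over → 0 0 55 0 55
swap → 0 0 55 55 0
over → 0 0 55 55 0 55
mod  → 0 0 55 55 0
rot  → 0 0 55 0 55
*    → 0 0 55 0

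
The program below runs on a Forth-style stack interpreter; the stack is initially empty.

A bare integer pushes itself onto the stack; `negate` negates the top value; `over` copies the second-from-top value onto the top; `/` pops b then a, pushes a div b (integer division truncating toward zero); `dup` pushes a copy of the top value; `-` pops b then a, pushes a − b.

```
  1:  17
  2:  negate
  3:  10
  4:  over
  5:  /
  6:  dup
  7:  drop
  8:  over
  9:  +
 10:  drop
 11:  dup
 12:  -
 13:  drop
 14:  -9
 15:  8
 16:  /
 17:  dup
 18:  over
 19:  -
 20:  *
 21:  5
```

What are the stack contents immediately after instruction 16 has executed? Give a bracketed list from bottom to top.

17     → [17]
negate → [-17]
10     → [-17, 10]
over   → [-17, 10, -17]
/      → [-17, 0]
dup    → [-17, 0, 0]
drop   → [-17, 0]
over   → [-17, 0, -17]
+      → [-17, -17]
drop   → [-17]
dup    → [-17, -17]
-      → [0]
drop   → []
-9     → [-9]
8      → [-9, 8]
/      → [-1]

[-1]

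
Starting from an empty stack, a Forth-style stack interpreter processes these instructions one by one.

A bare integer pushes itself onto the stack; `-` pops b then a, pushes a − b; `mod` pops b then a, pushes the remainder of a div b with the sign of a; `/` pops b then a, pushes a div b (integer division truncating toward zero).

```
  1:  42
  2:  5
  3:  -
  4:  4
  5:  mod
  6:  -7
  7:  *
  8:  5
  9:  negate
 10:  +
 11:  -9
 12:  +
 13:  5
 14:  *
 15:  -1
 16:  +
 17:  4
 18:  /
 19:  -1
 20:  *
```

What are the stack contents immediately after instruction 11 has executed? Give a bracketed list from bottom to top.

[-12, -9]

42     → [42]
5      → [42, 5]
-      → [37]
4      → [37, 4]
mod    → [1]
-7     → [1, -7]
*      → [-7]
5      → [-7, 5]
negate → [-7, -5]
+      → [-12]
-9     → [-12, -9]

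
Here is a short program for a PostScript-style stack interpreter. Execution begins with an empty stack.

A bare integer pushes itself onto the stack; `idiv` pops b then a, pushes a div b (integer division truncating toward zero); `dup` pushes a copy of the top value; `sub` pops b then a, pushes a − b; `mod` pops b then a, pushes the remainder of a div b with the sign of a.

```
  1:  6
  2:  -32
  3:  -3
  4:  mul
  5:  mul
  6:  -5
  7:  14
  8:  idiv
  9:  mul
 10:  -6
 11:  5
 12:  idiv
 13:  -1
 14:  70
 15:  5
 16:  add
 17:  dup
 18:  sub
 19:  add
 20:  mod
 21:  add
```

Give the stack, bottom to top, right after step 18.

6    → [6]
-32  → [6, -32]
-3   → [6, -32, -3]
mul  → [6, 96]
mul  → [576]
-5   → [576, -5]
14   → [576, -5, 14]
idiv → [576, 0]
mul  → [0]
-6   → [0, -6]
5    → [0, -6, 5]
idiv → [0, -1]
-1   → [0, -1, -1]
70   → [0, -1, -1, 70]
5    → [0, -1, -1, 70, 5]
add  → [0, -1, -1, 75]
dup  → [0, -1, -1, 75, 75]
sub  → [0, -1, -1, 0]

[0, -1, -1, 0]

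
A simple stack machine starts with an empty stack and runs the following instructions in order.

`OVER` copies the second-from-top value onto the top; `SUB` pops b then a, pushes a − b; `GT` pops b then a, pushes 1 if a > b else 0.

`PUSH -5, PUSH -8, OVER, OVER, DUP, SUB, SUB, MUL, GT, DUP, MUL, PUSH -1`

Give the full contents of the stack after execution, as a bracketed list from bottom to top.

[0, -1]

PUSH -5 : [-5]
PUSH -8 : [-5, -8]
OVER    : [-5, -8, -5]
OVER    : [-5, -8, -5, -8]
DUP     : [-5, -8, -5, -8, -8]
SUB     : [-5, -8, -5, 0]
SUB     : [-5, -8, -5]
MUL     : [-5, 40]
GT      : [0]
DUP     : [0, 0]
MUL     : [0]
PUSH -1 : [0, -1]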